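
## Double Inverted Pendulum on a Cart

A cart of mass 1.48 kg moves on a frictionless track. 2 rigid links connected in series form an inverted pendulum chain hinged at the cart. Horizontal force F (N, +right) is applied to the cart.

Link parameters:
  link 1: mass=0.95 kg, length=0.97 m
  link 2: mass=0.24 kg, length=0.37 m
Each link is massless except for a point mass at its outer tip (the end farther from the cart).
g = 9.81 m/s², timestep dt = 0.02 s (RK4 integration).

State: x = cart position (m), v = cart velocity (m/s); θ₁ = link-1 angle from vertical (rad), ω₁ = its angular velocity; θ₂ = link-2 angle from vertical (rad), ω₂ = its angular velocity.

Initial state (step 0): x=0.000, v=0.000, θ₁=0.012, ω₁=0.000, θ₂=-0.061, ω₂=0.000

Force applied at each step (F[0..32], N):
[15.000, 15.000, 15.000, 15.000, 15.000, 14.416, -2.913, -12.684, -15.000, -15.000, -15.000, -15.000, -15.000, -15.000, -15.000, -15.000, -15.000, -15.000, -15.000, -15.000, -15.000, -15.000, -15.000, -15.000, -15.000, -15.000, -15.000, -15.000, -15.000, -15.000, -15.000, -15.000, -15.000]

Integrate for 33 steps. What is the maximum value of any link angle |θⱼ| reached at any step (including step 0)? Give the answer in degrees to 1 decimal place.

apply F[0]=+15.000 → step 1: x=0.002, v=0.201, θ₁=0.010, ω₁=-0.201, θ₂=-0.061, ω₂=-0.049
apply F[1]=+15.000 → step 2: x=0.008, v=0.402, θ₁=0.004, ω₁=-0.404, θ₂=-0.063, ω₂=-0.094
apply F[2]=+15.000 → step 3: x=0.018, v=0.605, θ₁=-0.006, ω₁=-0.610, θ₂=-0.065, ω₂=-0.135
apply F[3]=+15.000 → step 4: x=0.032, v=0.810, θ₁=-0.020, ω₁=-0.821, θ₂=-0.068, ω₂=-0.169
apply F[4]=+15.000 → step 5: x=0.051, v=1.017, θ₁=-0.039, ω₁=-1.038, θ₂=-0.072, ω₂=-0.193
apply F[5]=+14.416 → step 6: x=0.073, v=1.218, θ₁=-0.062, ω₁=-1.255, θ₂=-0.076, ω₂=-0.205
apply F[6]=-2.913 → step 7: x=0.097, v=1.189, θ₁=-0.087, ω₁=-1.239, θ₂=-0.080, ω₂=-0.207
apply F[7]=-12.684 → step 8: x=0.119, v=1.032, θ₁=-0.110, ω₁=-1.099, θ₂=-0.084, ω₂=-0.197
apply F[8]=-15.000 → step 9: x=0.138, v=0.848, θ₁=-0.131, ω₁=-0.937, θ₂=-0.088, ω₂=-0.174
apply F[9]=-15.000 → step 10: x=0.153, v=0.668, θ₁=-0.148, ω₁=-0.785, θ₂=-0.091, ω₂=-0.139
apply F[10]=-15.000 → step 11: x=0.165, v=0.492, θ₁=-0.162, ω₁=-0.640, θ₂=-0.093, ω₂=-0.094
apply F[11]=-15.000 → step 12: x=0.173, v=0.318, θ₁=-0.173, ω₁=-0.501, θ₂=-0.095, ω₂=-0.040
apply F[12]=-15.000 → step 13: x=0.177, v=0.147, θ₁=-0.182, ω₁=-0.367, θ₂=-0.095, ω₂=0.021
apply F[13]=-15.000 → step 14: x=0.179, v=-0.023, θ₁=-0.188, ω₁=-0.238, θ₂=-0.094, ω₂=0.089
apply F[14]=-15.000 → step 15: x=0.176, v=-0.192, θ₁=-0.192, ω₁=-0.111, θ₂=-0.091, ω₂=0.163
apply F[15]=-15.000 → step 16: x=0.171, v=-0.360, θ₁=-0.193, ω₁=0.015, θ₂=-0.087, ω₂=0.241
apply F[16]=-15.000 → step 17: x=0.162, v=-0.529, θ₁=-0.191, ω₁=0.140, θ₂=-0.082, ω₂=0.322
apply F[17]=-15.000 → step 18: x=0.150, v=-0.698, θ₁=-0.187, ω₁=0.267, θ₂=-0.074, ω₂=0.406
apply F[18]=-15.000 → step 19: x=0.134, v=-0.868, θ₁=-0.180, ω₁=0.396, θ₂=-0.065, ω₂=0.491
apply F[19]=-15.000 → step 20: x=0.115, v=-1.040, θ₁=-0.171, ω₁=0.529, θ₂=-0.055, ω₂=0.576
apply F[20]=-15.000 → step 21: x=0.093, v=-1.214, θ₁=-0.159, ω₁=0.666, θ₂=-0.042, ω₂=0.660
apply F[21]=-15.000 → step 22: x=0.067, v=-1.391, θ₁=-0.144, ω₁=0.810, θ₂=-0.028, ω₂=0.743
apply F[22]=-15.000 → step 23: x=0.037, v=-1.572, θ₁=-0.127, ω₁=0.962, θ₂=-0.013, ω₂=0.821
apply F[23]=-15.000 → step 24: x=0.004, v=-1.757, θ₁=-0.106, ω₁=1.122, θ₂=0.004, ω₂=0.895
apply F[24]=-15.000 → step 25: x=-0.033, v=-1.946, θ₁=-0.082, ω₁=1.291, θ₂=0.023, ω₂=0.961
apply F[25]=-15.000 → step 26: x=-0.074, v=-2.139, θ₁=-0.054, ω₁=1.472, θ₂=0.043, ω₂=1.019
apply F[26]=-15.000 → step 27: x=-0.119, v=-2.337, θ₁=-0.023, ω₁=1.665, θ₂=0.064, ω₂=1.067
apply F[27]=-15.000 → step 28: x=-0.168, v=-2.539, θ₁=0.012, ω₁=1.869, θ₂=0.085, ω₂=1.104
apply F[28]=-15.000 → step 29: x=-0.221, v=-2.744, θ₁=0.052, ω₁=2.086, θ₂=0.108, ω₂=1.129
apply F[29]=-15.000 → step 30: x=-0.278, v=-2.952, θ₁=0.096, ω₁=2.313, θ₂=0.131, ω₂=1.142
apply F[30]=-15.000 → step 31: x=-0.339, v=-3.160, θ₁=0.145, ω₁=2.549, θ₂=0.153, ω₂=1.146
apply F[31]=-15.000 → step 32: x=-0.404, v=-3.365, θ₁=0.198, ω₁=2.792, θ₂=0.176, ω₂=1.146
apply F[32]=-15.000 → step 33: x=-0.473, v=-3.564, θ₁=0.256, ω₁=3.037, θ₂=0.199, ω₂=1.149
Max |angle| over trajectory = 0.256 rad = 14.7°.

Answer: 14.7°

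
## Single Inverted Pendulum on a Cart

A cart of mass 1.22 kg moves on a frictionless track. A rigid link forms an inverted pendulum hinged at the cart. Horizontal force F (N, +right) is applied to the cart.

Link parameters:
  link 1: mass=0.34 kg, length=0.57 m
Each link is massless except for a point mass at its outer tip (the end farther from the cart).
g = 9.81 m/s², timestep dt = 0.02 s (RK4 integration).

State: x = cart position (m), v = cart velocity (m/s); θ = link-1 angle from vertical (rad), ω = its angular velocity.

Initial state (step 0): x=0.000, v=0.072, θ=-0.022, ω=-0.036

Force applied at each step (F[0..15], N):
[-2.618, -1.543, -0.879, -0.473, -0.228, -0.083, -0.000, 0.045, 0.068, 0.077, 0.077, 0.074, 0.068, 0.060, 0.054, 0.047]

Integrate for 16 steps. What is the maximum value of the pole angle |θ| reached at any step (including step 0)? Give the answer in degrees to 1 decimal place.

Answer: 1.3°

Derivation:
apply F[0]=-2.618 → step 1: x=0.001, v=0.030, θ=-0.022, ω=0.030
apply F[1]=-1.543 → step 2: x=0.001, v=0.006, θ=-0.021, ω=0.064
apply F[2]=-0.879 → step 3: x=0.001, v=-0.007, θ=-0.020, ω=0.081
apply F[3]=-0.473 → step 4: x=0.001, v=-0.014, θ=-0.018, ω=0.086
apply F[4]=-0.228 → step 5: x=0.001, v=-0.017, θ=-0.016, ω=0.085
apply F[5]=-0.083 → step 6: x=0.001, v=-0.017, θ=-0.015, ω=0.081
apply F[6]=-0.000 → step 7: x=0.000, v=-0.016, θ=-0.013, ω=0.074
apply F[7]=+0.045 → step 8: x=-0.000, v=-0.015, θ=-0.012, ω=0.068
apply F[8]=+0.068 → step 9: x=-0.000, v=-0.013, θ=-0.010, ω=0.061
apply F[9]=+0.077 → step 10: x=-0.001, v=-0.011, θ=-0.009, ω=0.054
apply F[10]=+0.077 → step 11: x=-0.001, v=-0.010, θ=-0.008, ω=0.048
apply F[11]=+0.074 → step 12: x=-0.001, v=-0.008, θ=-0.007, ω=0.043
apply F[12]=+0.068 → step 13: x=-0.001, v=-0.007, θ=-0.007, ω=0.038
apply F[13]=+0.060 → step 14: x=-0.001, v=-0.005, θ=-0.006, ω=0.033
apply F[14]=+0.054 → step 15: x=-0.001, v=-0.004, θ=-0.005, ω=0.029
apply F[15]=+0.047 → step 16: x=-0.001, v=-0.003, θ=-0.005, ω=0.026
Max |angle| over trajectory = 0.022 rad = 1.3°.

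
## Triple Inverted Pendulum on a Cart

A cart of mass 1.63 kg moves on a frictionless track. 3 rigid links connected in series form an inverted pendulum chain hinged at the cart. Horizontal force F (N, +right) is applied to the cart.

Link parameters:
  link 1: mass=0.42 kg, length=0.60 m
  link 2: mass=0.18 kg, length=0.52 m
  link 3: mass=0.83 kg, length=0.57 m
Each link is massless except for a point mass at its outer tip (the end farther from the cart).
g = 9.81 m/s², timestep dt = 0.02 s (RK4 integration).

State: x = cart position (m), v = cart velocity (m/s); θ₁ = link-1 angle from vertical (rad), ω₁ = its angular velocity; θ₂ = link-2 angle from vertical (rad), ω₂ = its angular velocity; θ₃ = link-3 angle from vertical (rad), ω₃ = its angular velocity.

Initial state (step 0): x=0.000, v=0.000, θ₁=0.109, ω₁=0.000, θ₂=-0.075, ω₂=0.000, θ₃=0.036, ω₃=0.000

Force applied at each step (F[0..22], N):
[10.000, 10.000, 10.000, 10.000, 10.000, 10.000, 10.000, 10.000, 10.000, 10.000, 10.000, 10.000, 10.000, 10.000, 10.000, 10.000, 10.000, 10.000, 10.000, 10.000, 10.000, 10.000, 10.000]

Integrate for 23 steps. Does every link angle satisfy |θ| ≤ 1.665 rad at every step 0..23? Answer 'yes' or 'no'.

apply F[0]=+10.000 → step 1: x=0.001, v=0.105, θ₁=0.109, ω₁=-0.008, θ₂=-0.079, ω₂=-0.398, θ₃=0.038, ω₃=0.197
apply F[1]=+10.000 → step 2: x=0.004, v=0.211, θ₁=0.109, ω₁=-0.016, θ₂=-0.091, ω₂=-0.809, θ₃=0.044, ω₃=0.406
apply F[2]=+10.000 → step 3: x=0.009, v=0.317, θ₁=0.108, ω₁=-0.027, θ₂=-0.111, ω₂=-1.241, θ₃=0.054, ω₃=0.634
apply F[3]=+10.000 → step 4: x=0.017, v=0.426, θ₁=0.108, ω₁=-0.047, θ₂=-0.141, ω₂=-1.688, θ₃=0.069, ω₃=0.880
apply F[4]=+10.000 → step 5: x=0.027, v=0.536, θ₁=0.106, ω₁=-0.082, θ₂=-0.179, ω₂=-2.130, θ₃=0.090, ω₃=1.127
apply F[5]=+10.000 → step 6: x=0.038, v=0.648, θ₁=0.104, ω₁=-0.140, θ₂=-0.226, ω₂=-2.540, θ₃=0.114, ω₃=1.354
apply F[6]=+10.000 → step 7: x=0.052, v=0.762, θ₁=0.100, ω₁=-0.225, θ₂=-0.280, ω₂=-2.895, θ₃=0.143, ω₃=1.539
apply F[7]=+10.000 → step 8: x=0.069, v=0.878, θ₁=0.095, ω₁=-0.337, θ₂=-0.341, ω₂=-3.191, θ₃=0.176, ω₃=1.674
apply F[8]=+10.000 → step 9: x=0.088, v=0.995, θ₁=0.087, ω₁=-0.473, θ₂=-0.407, ω₂=-3.432, θ₃=0.210, ω₃=1.758
apply F[9]=+10.000 → step 10: x=0.109, v=1.113, θ₁=0.076, ω₁=-0.630, θ₂=-0.478, ω₂=-3.630, θ₃=0.246, ω₃=1.797
apply F[10]=+10.000 → step 11: x=0.132, v=1.233, θ₁=0.062, ω₁=-0.806, θ₂=-0.552, ω₂=-3.799, θ₃=0.282, ω₃=1.796
apply F[11]=+10.000 → step 12: x=0.158, v=1.353, θ₁=0.043, ω₁=-0.999, θ₂=-0.630, ω₂=-3.947, θ₃=0.317, ω₃=1.762
apply F[12]=+10.000 → step 13: x=0.186, v=1.474, θ₁=0.021, ω₁=-1.211, θ₂=-0.710, ω₂=-4.083, θ₃=0.352, ω₃=1.697
apply F[13]=+10.000 → step 14: x=0.217, v=1.596, θ₁=-0.005, ω₁=-1.441, θ₂=-0.793, ω₂=-4.211, θ₃=0.385, ω₃=1.603
apply F[14]=+10.000 → step 15: x=0.250, v=1.720, θ₁=-0.036, ω₁=-1.692, θ₂=-0.879, ω₂=-4.334, θ₃=0.416, ω₃=1.480
apply F[15]=+10.000 → step 16: x=0.286, v=1.844, θ₁=-0.073, ω₁=-1.966, θ₂=-0.967, ω₂=-4.451, θ₃=0.444, ω₃=1.327
apply F[16]=+10.000 → step 17: x=0.324, v=1.969, θ₁=-0.115, ω₁=-2.264, θ₂=-1.057, ω₂=-4.563, θ₃=0.469, ω₃=1.142
apply F[17]=+10.000 → step 18: x=0.365, v=2.095, θ₁=-0.164, ω₁=-2.590, θ₂=-1.149, ω₂=-4.666, θ₃=0.489, ω₃=0.923
apply F[18]=+10.000 → step 19: x=0.408, v=2.220, θ₁=-0.219, ω₁=-2.944, θ₂=-1.243, ω₂=-4.754, θ₃=0.505, ω₃=0.669
apply F[19]=+10.000 → step 20: x=0.453, v=2.343, θ₁=-0.282, ω₁=-3.328, θ₂=-1.339, ω₂=-4.817, θ₃=0.516, ω₃=0.379
apply F[20]=+10.000 → step 21: x=0.501, v=2.462, θ₁=-0.352, ω₁=-3.741, θ₂=-1.436, ω₂=-4.844, θ₃=0.520, ω₃=0.054
apply F[21]=+10.000 → step 22: x=0.552, v=2.575, θ₁=-0.431, ω₁=-4.182, θ₂=-1.532, ω₂=-4.817, θ₃=0.518, ω₃=-0.301
apply F[22]=+10.000 → step 23: x=0.604, v=2.680, θ₁=-0.520, ω₁=-4.646, θ₂=-1.628, ω₂=-4.717, θ₃=0.508, ω₃=-0.680
Max |angle| over trajectory = 1.628 rad; bound = 1.665 → within bound.

Answer: yes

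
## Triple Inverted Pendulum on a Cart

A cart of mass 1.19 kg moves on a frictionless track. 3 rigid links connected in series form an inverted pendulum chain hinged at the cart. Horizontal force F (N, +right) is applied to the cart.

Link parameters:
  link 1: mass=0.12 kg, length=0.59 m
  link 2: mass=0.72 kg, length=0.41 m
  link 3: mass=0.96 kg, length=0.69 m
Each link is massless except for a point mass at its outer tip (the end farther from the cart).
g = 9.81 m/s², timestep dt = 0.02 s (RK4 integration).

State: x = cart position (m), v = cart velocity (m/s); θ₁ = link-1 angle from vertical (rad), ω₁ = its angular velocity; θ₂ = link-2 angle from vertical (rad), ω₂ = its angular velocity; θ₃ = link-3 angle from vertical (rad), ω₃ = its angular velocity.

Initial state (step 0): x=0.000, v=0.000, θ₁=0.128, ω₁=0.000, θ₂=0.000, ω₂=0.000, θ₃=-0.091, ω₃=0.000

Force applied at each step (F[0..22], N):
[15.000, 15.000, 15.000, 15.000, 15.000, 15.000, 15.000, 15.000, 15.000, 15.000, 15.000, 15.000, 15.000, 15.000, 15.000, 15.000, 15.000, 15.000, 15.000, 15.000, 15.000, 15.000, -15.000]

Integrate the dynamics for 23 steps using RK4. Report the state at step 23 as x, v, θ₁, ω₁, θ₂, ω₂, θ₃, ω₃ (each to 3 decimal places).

apply F[0]=+15.000 → step 1: x=0.002, v=0.218, θ₁=0.130, ω₁=0.220, θ₂=-0.008, ω₂=-0.796, θ₃=-0.092, ω₃=-0.052
apply F[1]=+15.000 → step 2: x=0.009, v=0.438, θ₁=0.137, ω₁=0.452, θ₂=-0.032, ω₂=-1.635, θ₃=-0.093, ω₃=-0.091
apply F[2]=+15.000 → step 3: x=0.020, v=0.663, θ₁=0.148, ω₁=0.667, θ₂=-0.073, ω₂=-2.492, θ₃=-0.095, ω₃=-0.109
apply F[3]=+15.000 → step 4: x=0.035, v=0.896, θ₁=0.163, ω₁=0.792, θ₂=-0.131, ω₂=-3.275, θ₃=-0.097, ω₃=-0.109
apply F[4]=+15.000 → step 5: x=0.056, v=1.134, θ₁=0.179, ω₁=0.780, θ₂=-0.203, ω₂=-3.914, θ₃=-0.099, ω₃=-0.099
apply F[5]=+15.000 → step 6: x=0.081, v=1.377, θ₁=0.193, ω₁=0.630, θ₂=-0.287, ω₂=-4.412, θ₃=-0.101, ω₃=-0.090
apply F[6]=+15.000 → step 7: x=0.111, v=1.623, θ₁=0.203, ω₁=0.365, θ₂=-0.379, ω₂=-4.808, θ₃=-0.103, ω₃=-0.085
apply F[7]=+15.000 → step 8: x=0.146, v=1.870, θ₁=0.207, ω₁=0.004, θ₂=-0.479, ω₂=-5.136, θ₃=-0.105, ω₃=-0.087
apply F[8]=+15.000 → step 9: x=0.186, v=2.119, θ₁=0.203, ω₁=-0.444, θ₂=-0.584, ω₂=-5.414, θ₃=-0.106, ω₃=-0.096
apply F[9]=+15.000 → step 10: x=0.230, v=2.368, θ₁=0.189, ω₁=-0.976, θ₂=-0.695, ω₂=-5.650, θ₃=-0.109, ω₃=-0.114
apply F[10]=+15.000 → step 11: x=0.280, v=2.618, θ₁=0.163, ω₁=-1.590, θ₂=-0.810, ω₂=-5.835, θ₃=-0.111, ω₃=-0.141
apply F[11]=+15.000 → step 12: x=0.335, v=2.870, θ₁=0.125, ω₁=-2.284, θ₂=-0.928, ω₂=-5.950, θ₃=-0.114, ω₃=-0.178
apply F[12]=+15.000 → step 13: x=0.395, v=3.121, θ₁=0.072, ω₁=-3.052, θ₂=-1.047, ω₂=-5.962, θ₃=-0.118, ω₃=-0.224
apply F[13]=+15.000 → step 14: x=0.460, v=3.374, θ₁=0.002, ω₁=-3.881, θ₂=-1.166, ω₂=-5.827, θ₃=-0.123, ω₃=-0.278
apply F[14]=+15.000 → step 15: x=0.530, v=3.625, θ₁=-0.084, ω₁=-4.754, θ₂=-1.279, ω₂=-5.486, θ₃=-0.129, ω₃=-0.338
apply F[15]=+15.000 → step 16: x=0.605, v=3.874, θ₁=-0.188, ω₁=-5.649, θ₂=-1.383, ω₂=-4.873, θ₃=-0.137, ω₃=-0.400
apply F[16]=+15.000 → step 17: x=0.685, v=4.115, θ₁=-0.310, ω₁=-6.560, θ₂=-1.472, ω₂=-3.919, θ₃=-0.145, ω₃=-0.464
apply F[17]=+15.000 → step 18: x=0.770, v=4.344, θ₁=-0.451, ω₁=-7.511, θ₂=-1.537, ω₂=-2.541, θ₃=-0.155, ω₃=-0.536
apply F[18]=+15.000 → step 19: x=0.859, v=4.549, θ₁=-0.611, ω₁=-8.606, θ₂=-1.570, ω₂=-0.596, θ₃=-0.167, ω₃=-0.639
apply F[19]=+15.000 → step 20: x=0.951, v=4.698, θ₁=-0.798, ω₁=-10.141, θ₂=-1.555, ω₂=2.307, θ₃=-0.182, ω₃=-0.850
apply F[20]=+15.000 → step 21: x=1.045, v=4.643, θ₁=-1.025, ω₁=-12.995, θ₂=-1.463, ω₂=7.533, θ₃=-0.204, ω₃=-1.529
apply F[21]=+15.000 → step 22: x=1.129, v=3.453, θ₁=-1.327, ω₁=-15.702, θ₂=-1.229, ω₂=14.019, θ₃=-0.259, ω₃=-4.571
apply F[22]=-15.000 → step 23: x=1.184, v=2.242, θ₁=-1.595, ω₁=-11.120, θ₂=-0.999, ω₂=8.512, θ₃=-0.372, ω₃=-6.210

Answer: x=1.184, v=2.242, θ₁=-1.595, ω₁=-11.120, θ₂=-0.999, ω₂=8.512, θ₃=-0.372, ω₃=-6.210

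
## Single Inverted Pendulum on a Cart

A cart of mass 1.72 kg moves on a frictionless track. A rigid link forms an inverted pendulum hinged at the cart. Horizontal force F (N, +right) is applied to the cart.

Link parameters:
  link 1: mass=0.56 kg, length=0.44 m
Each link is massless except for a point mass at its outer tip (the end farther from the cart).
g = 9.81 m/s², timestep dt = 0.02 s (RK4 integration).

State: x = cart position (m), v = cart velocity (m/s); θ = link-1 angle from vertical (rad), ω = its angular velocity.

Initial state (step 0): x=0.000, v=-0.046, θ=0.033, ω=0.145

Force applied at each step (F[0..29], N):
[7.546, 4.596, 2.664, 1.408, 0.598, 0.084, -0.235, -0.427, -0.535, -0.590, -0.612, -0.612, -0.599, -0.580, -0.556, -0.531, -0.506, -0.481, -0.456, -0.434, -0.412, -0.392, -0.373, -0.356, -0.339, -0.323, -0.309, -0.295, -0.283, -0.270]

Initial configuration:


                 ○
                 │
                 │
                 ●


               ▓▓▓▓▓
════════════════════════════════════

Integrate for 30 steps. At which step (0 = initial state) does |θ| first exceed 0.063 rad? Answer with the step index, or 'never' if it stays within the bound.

apply F[0]=+7.546 → step 1: x=-0.000, v=0.040, θ=0.034, ω=-0.034
apply F[1]=+4.596 → step 2: x=0.001, v=0.091, θ=0.032, ω=-0.136
apply F[2]=+2.664 → step 3: x=0.003, v=0.120, θ=0.029, ω=-0.188
apply F[3]=+1.408 → step 4: x=0.006, v=0.134, θ=0.025, ω=-0.209
apply F[4]=+0.598 → step 5: x=0.009, v=0.140, θ=0.021, ω=-0.211
apply F[5]=+0.084 → step 6: x=0.011, v=0.140, θ=0.017, ω=-0.202
apply F[6]=-0.235 → step 7: x=0.014, v=0.136, θ=0.013, ω=-0.187
apply F[7]=-0.427 → step 8: x=0.017, v=0.130, θ=0.009, ω=-0.169
apply F[8]=-0.535 → step 9: x=0.019, v=0.124, θ=0.006, ω=-0.151
apply F[9]=-0.590 → step 10: x=0.022, v=0.116, θ=0.003, ω=-0.132
apply F[10]=-0.612 → step 11: x=0.024, v=0.109, θ=0.001, ω=-0.115
apply F[11]=-0.612 → step 12: x=0.026, v=0.102, θ=-0.001, ω=-0.099
apply F[12]=-0.599 → step 13: x=0.028, v=0.095, θ=-0.003, ω=-0.084
apply F[13]=-0.580 → step 14: x=0.030, v=0.089, θ=-0.005, ω=-0.071
apply F[14]=-0.556 → step 15: x=0.032, v=0.083, θ=-0.006, ω=-0.059
apply F[15]=-0.531 → step 16: x=0.033, v=0.077, θ=-0.007, ω=-0.049
apply F[16]=-0.506 → step 17: x=0.035, v=0.071, θ=-0.008, ω=-0.040
apply F[17]=-0.481 → step 18: x=0.036, v=0.066, θ=-0.009, ω=-0.032
apply F[18]=-0.456 → step 19: x=0.037, v=0.062, θ=-0.009, ω=-0.026
apply F[19]=-0.434 → step 20: x=0.039, v=0.057, θ=-0.010, ω=-0.020
apply F[20]=-0.412 → step 21: x=0.040, v=0.053, θ=-0.010, ω=-0.014
apply F[21]=-0.392 → step 22: x=0.041, v=0.049, θ=-0.010, ω=-0.010
apply F[22]=-0.373 → step 23: x=0.042, v=0.045, θ=-0.010, ω=-0.006
apply F[23]=-0.356 → step 24: x=0.043, v=0.042, θ=-0.010, ω=-0.003
apply F[24]=-0.339 → step 25: x=0.043, v=0.039, θ=-0.010, ω=-0.000
apply F[25]=-0.323 → step 26: x=0.044, v=0.036, θ=-0.010, ω=0.002
apply F[26]=-0.309 → step 27: x=0.045, v=0.033, θ=-0.010, ω=0.004
apply F[27]=-0.295 → step 28: x=0.045, v=0.030, θ=-0.010, ω=0.006
apply F[28]=-0.283 → step 29: x=0.046, v=0.027, θ=-0.010, ω=0.007
apply F[29]=-0.270 → step 30: x=0.047, v=0.025, θ=-0.010, ω=0.008
max |θ| = 0.034 ≤ 0.063 over all 31 states.

Answer: never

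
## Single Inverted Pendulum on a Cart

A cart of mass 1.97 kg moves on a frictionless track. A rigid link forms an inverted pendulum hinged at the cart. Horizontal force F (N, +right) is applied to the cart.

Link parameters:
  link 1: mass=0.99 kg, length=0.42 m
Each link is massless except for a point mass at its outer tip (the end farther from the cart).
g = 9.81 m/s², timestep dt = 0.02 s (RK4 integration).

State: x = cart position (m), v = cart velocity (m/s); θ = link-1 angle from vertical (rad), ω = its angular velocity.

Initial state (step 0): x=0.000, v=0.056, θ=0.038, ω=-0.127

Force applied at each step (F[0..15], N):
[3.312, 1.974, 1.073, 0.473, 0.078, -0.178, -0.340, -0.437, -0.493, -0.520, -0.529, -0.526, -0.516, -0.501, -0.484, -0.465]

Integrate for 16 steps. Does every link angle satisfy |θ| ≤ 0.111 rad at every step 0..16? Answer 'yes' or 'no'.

apply F[0]=+3.312 → step 1: x=0.001, v=0.086, θ=0.035, ω=-0.181
apply F[1]=+1.974 → step 2: x=0.003, v=0.103, θ=0.031, ω=-0.206
apply F[2]=+1.073 → step 3: x=0.005, v=0.111, θ=0.027, ω=-0.211
apply F[3]=+0.473 → step 4: x=0.008, v=0.113, θ=0.023, ω=-0.205
apply F[4]=+0.078 → step 5: x=0.010, v=0.112, θ=0.019, ω=-0.193
apply F[5]=-0.178 → step 6: x=0.012, v=0.108, θ=0.015, ω=-0.177
apply F[6]=-0.340 → step 7: x=0.014, v=0.104, θ=0.012, ω=-0.159
apply F[7]=-0.437 → step 8: x=0.016, v=0.098, θ=0.009, ω=-0.141
apply F[8]=-0.493 → step 9: x=0.018, v=0.093, θ=0.006, ω=-0.124
apply F[9]=-0.520 → step 10: x=0.020, v=0.087, θ=0.004, ω=-0.108
apply F[10]=-0.529 → step 11: x=0.022, v=0.081, θ=0.002, ω=-0.094
apply F[11]=-0.526 → step 12: x=0.023, v=0.076, θ=-0.000, ω=-0.080
apply F[12]=-0.516 → step 13: x=0.025, v=0.071, θ=-0.002, ω=-0.069
apply F[13]=-0.501 → step 14: x=0.026, v=0.066, θ=-0.003, ω=-0.058
apply F[14]=-0.484 → step 15: x=0.027, v=0.061, θ=-0.004, ω=-0.049
apply F[15]=-0.465 → step 16: x=0.028, v=0.057, θ=-0.005, ω=-0.040
Max |angle| over trajectory = 0.038 rad; bound = 0.111 → within bound.

Answer: yes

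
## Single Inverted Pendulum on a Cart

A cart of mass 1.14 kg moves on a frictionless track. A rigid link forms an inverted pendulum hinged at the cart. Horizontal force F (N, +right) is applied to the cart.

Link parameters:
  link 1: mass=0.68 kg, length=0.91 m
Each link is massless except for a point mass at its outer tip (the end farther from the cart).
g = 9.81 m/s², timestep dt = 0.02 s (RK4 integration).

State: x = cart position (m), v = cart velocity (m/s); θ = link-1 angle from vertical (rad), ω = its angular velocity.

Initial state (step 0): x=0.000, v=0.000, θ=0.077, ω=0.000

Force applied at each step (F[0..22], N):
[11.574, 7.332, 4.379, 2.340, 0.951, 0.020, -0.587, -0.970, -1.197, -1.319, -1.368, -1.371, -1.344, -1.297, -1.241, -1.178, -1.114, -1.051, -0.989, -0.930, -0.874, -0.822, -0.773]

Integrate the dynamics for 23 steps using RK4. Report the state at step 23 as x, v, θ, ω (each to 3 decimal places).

Answer: x=0.122, v=0.099, θ=-0.018, ω=-0.027

Derivation:
apply F[0]=+11.574 → step 1: x=0.002, v=0.193, θ=0.075, ω=-0.196
apply F[1]=+7.332 → step 2: x=0.007, v=0.313, θ=0.070, ω=-0.311
apply F[2]=+4.379 → step 3: x=0.014, v=0.382, θ=0.063, ω=-0.372
apply F[3]=+2.340 → step 4: x=0.022, v=0.416, θ=0.055, ω=-0.397
apply F[4]=+0.951 → step 5: x=0.030, v=0.427, θ=0.048, ω=-0.398
apply F[5]=+0.020 → step 6: x=0.039, v=0.422, θ=0.040, ω=-0.383
apply F[6]=-0.587 → step 7: x=0.047, v=0.408, θ=0.032, ω=-0.360
apply F[7]=-0.970 → step 8: x=0.055, v=0.388, θ=0.025, ω=-0.331
apply F[8]=-1.197 → step 9: x=0.063, v=0.364, θ=0.019, ω=-0.301
apply F[9]=-1.319 → step 10: x=0.070, v=0.339, θ=0.013, ω=-0.270
apply F[10]=-1.368 → step 11: x=0.076, v=0.314, θ=0.008, ω=-0.239
apply F[11]=-1.371 → step 12: x=0.082, v=0.289, θ=0.004, ω=-0.211
apply F[12]=-1.344 → step 13: x=0.088, v=0.265, θ=-0.000, ω=-0.184
apply F[13]=-1.297 → step 14: x=0.093, v=0.243, θ=-0.004, ω=-0.160
apply F[14]=-1.241 → step 15: x=0.098, v=0.222, θ=-0.007, ω=-0.138
apply F[15]=-1.178 → step 16: x=0.102, v=0.202, θ=-0.009, ω=-0.118
apply F[16]=-1.114 → step 17: x=0.106, v=0.184, θ=-0.011, ω=-0.100
apply F[17]=-1.051 → step 18: x=0.109, v=0.167, θ=-0.013, ω=-0.084
apply F[18]=-0.989 → step 19: x=0.112, v=0.151, θ=-0.015, ω=-0.070
apply F[19]=-0.930 → step 20: x=0.115, v=0.136, θ=-0.016, ω=-0.057
apply F[20]=-0.874 → step 21: x=0.118, v=0.123, θ=-0.017, ω=-0.046
apply F[21]=-0.822 → step 22: x=0.120, v=0.111, θ=-0.018, ω=-0.036
apply F[22]=-0.773 → step 23: x=0.122, v=0.099, θ=-0.018, ω=-0.027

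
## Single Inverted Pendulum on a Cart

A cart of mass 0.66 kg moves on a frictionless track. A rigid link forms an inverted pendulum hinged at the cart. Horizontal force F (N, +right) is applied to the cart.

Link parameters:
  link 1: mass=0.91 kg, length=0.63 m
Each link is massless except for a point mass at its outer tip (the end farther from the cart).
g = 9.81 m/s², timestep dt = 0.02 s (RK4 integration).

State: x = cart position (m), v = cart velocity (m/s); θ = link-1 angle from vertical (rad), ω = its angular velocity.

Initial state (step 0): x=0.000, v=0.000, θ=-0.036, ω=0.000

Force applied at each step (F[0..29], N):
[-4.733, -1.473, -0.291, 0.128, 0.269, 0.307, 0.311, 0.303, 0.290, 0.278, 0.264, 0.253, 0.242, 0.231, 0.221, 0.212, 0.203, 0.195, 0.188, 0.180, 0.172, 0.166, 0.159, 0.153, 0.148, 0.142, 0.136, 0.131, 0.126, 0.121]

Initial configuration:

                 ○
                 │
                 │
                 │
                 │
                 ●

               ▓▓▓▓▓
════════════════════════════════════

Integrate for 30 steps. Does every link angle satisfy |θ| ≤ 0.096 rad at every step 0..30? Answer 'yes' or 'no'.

apply F[0]=-4.733 → step 1: x=-0.001, v=-0.134, θ=-0.034, ω=0.201
apply F[1]=-1.473 → step 2: x=-0.004, v=-0.170, θ=-0.030, ω=0.248
apply F[2]=-0.291 → step 3: x=-0.008, v=-0.171, θ=-0.025, ω=0.242
apply F[3]=+0.128 → step 4: x=-0.011, v=-0.161, θ=-0.020, ω=0.220
apply F[4]=+0.269 → step 5: x=-0.014, v=-0.148, θ=-0.016, ω=0.193
apply F[5]=+0.307 → step 6: x=-0.017, v=-0.135, θ=-0.012, ω=0.168
apply F[6]=+0.311 → step 7: x=-0.020, v=-0.123, θ=-0.009, ω=0.146
apply F[7]=+0.303 → step 8: x=-0.022, v=-0.112, θ=-0.006, ω=0.125
apply F[8]=+0.290 → step 9: x=-0.024, v=-0.102, θ=-0.004, ω=0.107
apply F[9]=+0.278 → step 10: x=-0.026, v=-0.092, θ=-0.002, ω=0.092
apply F[10]=+0.264 → step 11: x=-0.028, v=-0.084, θ=-0.000, ω=0.078
apply F[11]=+0.253 → step 12: x=-0.029, v=-0.076, θ=0.001, ω=0.066
apply F[12]=+0.242 → step 13: x=-0.031, v=-0.069, θ=0.002, ω=0.056
apply F[13]=+0.231 → step 14: x=-0.032, v=-0.063, θ=0.003, ω=0.047
apply F[14]=+0.221 → step 15: x=-0.033, v=-0.058, θ=0.004, ω=0.039
apply F[15]=+0.212 → step 16: x=-0.034, v=-0.052, θ=0.005, ω=0.032
apply F[16]=+0.203 → step 17: x=-0.035, v=-0.048, θ=0.005, ω=0.026
apply F[17]=+0.195 → step 18: x=-0.036, v=-0.043, θ=0.006, ω=0.021
apply F[18]=+0.188 → step 19: x=-0.037, v=-0.039, θ=0.006, ω=0.016
apply F[19]=+0.180 → step 20: x=-0.038, v=-0.035, θ=0.007, ω=0.012
apply F[20]=+0.172 → step 21: x=-0.039, v=-0.032, θ=0.007, ω=0.009
apply F[21]=+0.166 → step 22: x=-0.039, v=-0.029, θ=0.007, ω=0.006
apply F[22]=+0.159 → step 23: x=-0.040, v=-0.026, θ=0.007, ω=0.004
apply F[23]=+0.153 → step 24: x=-0.040, v=-0.023, θ=0.007, ω=0.002
apply F[24]=+0.148 → step 25: x=-0.041, v=-0.021, θ=0.007, ω=-0.000
apply F[25]=+0.142 → step 26: x=-0.041, v=-0.018, θ=0.007, ω=-0.002
apply F[26]=+0.136 → step 27: x=-0.041, v=-0.016, θ=0.007, ω=-0.003
apply F[27]=+0.131 → step 28: x=-0.042, v=-0.014, θ=0.007, ω=-0.004
apply F[28]=+0.126 → step 29: x=-0.042, v=-0.012, θ=0.007, ω=-0.005
apply F[29]=+0.121 → step 30: x=-0.042, v=-0.010, θ=0.007, ω=-0.006
Max |angle| over trajectory = 0.036 rad; bound = 0.096 → within bound.

Answer: yes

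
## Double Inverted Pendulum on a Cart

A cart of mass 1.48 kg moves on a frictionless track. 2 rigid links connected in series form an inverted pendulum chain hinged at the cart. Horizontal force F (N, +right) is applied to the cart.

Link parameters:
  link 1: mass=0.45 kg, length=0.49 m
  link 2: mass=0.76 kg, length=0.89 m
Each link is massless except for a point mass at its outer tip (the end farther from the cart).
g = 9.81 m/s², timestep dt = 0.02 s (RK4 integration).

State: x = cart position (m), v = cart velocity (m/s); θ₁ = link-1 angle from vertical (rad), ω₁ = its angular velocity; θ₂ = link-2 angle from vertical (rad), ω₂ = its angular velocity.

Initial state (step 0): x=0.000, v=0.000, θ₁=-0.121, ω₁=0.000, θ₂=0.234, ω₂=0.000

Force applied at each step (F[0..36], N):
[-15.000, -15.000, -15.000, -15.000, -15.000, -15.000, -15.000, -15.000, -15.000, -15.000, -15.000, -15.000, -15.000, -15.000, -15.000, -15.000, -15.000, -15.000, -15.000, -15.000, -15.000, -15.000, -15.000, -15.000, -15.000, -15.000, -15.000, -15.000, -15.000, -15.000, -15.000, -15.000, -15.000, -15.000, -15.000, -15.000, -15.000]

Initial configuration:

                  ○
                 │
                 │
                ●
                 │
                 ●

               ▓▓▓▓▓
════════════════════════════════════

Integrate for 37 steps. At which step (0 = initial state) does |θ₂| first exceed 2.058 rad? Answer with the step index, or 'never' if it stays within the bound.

apply F[0]=-15.000 → step 1: x=-0.002, v=-0.185, θ₁=-0.120, ω₁=0.124, θ₂=0.236, ω₂=0.189
apply F[1]=-15.000 → step 2: x=-0.007, v=-0.370, θ₁=-0.116, ω₁=0.252, θ₂=0.242, ω₂=0.378
apply F[2]=-15.000 → step 3: x=-0.017, v=-0.557, θ₁=-0.110, ω₁=0.388, θ₂=0.251, ω₂=0.564
apply F[3]=-15.000 → step 4: x=-0.030, v=-0.745, θ₁=-0.100, ω₁=0.534, θ₂=0.264, ω₂=0.748
apply F[4]=-15.000 → step 5: x=-0.046, v=-0.935, θ₁=-0.088, ω₁=0.696, θ₂=0.281, ω₂=0.928
apply F[5]=-15.000 → step 6: x=-0.067, v=-1.127, θ₁=-0.072, ω₁=0.879, θ₂=0.301, ω₂=1.102
apply F[6]=-15.000 → step 7: x=-0.092, v=-1.322, θ₁=-0.053, ω₁=1.086, θ₂=0.325, ω₂=1.269
apply F[7]=-15.000 → step 8: x=-0.120, v=-1.520, θ₁=-0.029, ω₁=1.324, θ₂=0.352, ω₂=1.424
apply F[8]=-15.000 → step 9: x=-0.152, v=-1.721, θ₁=0.000, ω₁=1.598, θ₂=0.382, ω₂=1.565
apply F[9]=-15.000 → step 10: x=-0.189, v=-1.925, θ₁=0.035, ω₁=1.914, θ₂=0.414, ω₂=1.688
apply F[10]=-15.000 → step 11: x=-0.229, v=-2.132, θ₁=0.077, ω₁=2.277, θ₂=0.449, ω₂=1.787
apply F[11]=-15.000 → step 12: x=-0.274, v=-2.340, θ₁=0.127, ω₁=2.693, θ₂=0.486, ω₂=1.858
apply F[12]=-15.000 → step 13: x=-0.323, v=-2.547, θ₁=0.185, ω₁=3.161, θ₂=0.523, ω₂=1.893
apply F[13]=-15.000 → step 14: x=-0.376, v=-2.749, θ₁=0.254, ω₁=3.680, θ₂=0.561, ω₂=1.889
apply F[14]=-15.000 → step 15: x=-0.433, v=-2.939, θ₁=0.333, ω₁=4.238, θ₂=0.599, ω₂=1.846
apply F[15]=-15.000 → step 16: x=-0.493, v=-3.109, θ₁=0.423, ω₁=4.810, θ₂=0.635, ω₂=1.770
apply F[16]=-15.000 → step 17: x=-0.557, v=-3.250, θ₁=0.525, ω₁=5.359, θ₂=0.669, ω₂=1.681
apply F[17]=-15.000 → step 18: x=-0.623, v=-3.351, θ₁=0.637, ω₁=5.838, θ₂=0.702, ω₂=1.611
apply F[18]=-15.000 → step 19: x=-0.691, v=-3.411, θ₁=0.758, ω₁=6.209, θ₂=0.734, ω₂=1.594
apply F[19]=-15.000 → step 20: x=-0.759, v=-3.432, θ₁=0.885, ω₁=6.454, θ₂=0.766, ω₂=1.659
apply F[20]=-15.000 → step 21: x=-0.828, v=-3.425, θ₁=1.015, ω₁=6.583, θ₂=0.801, ω₂=1.817
apply F[21]=-15.000 → step 22: x=-0.896, v=-3.399, θ₁=1.147, ω₁=6.617, θ₂=0.840, ω₂=2.064
apply F[22]=-15.000 → step 23: x=-0.964, v=-3.363, θ₁=1.279, ω₁=6.578, θ₂=0.884, ω₂=2.390
apply F[23]=-15.000 → step 24: x=-1.031, v=-3.320, θ₁=1.410, ω₁=6.479, θ₂=0.936, ω₂=2.782
apply F[24]=-15.000 → step 25: x=-1.097, v=-3.275, θ₁=1.538, ω₁=6.321, θ₂=0.996, ω₂=3.231
apply F[25]=-15.000 → step 26: x=-1.162, v=-3.230, θ₁=1.662, ω₁=6.099, θ₂=1.065, ω₂=3.726
apply F[26]=-15.000 → step 27: x=-1.226, v=-3.186, θ₁=1.782, ω₁=5.800, θ₂=1.145, ω₂=4.261
apply F[27]=-15.000 → step 28: x=-1.289, v=-3.143, θ₁=1.894, ω₁=5.407, θ₂=1.236, ω₂=4.830
apply F[28]=-15.000 → step 29: x=-1.352, v=-3.101, θ₁=1.997, ω₁=4.905, θ₂=1.338, ω₂=5.427
apply F[29]=-15.000 → step 30: x=-1.413, v=-3.056, θ₁=2.089, ω₁=4.284, θ₂=1.453, ω₂=6.049
apply F[30]=-15.000 → step 31: x=-1.474, v=-3.001, θ₁=2.168, ω₁=3.547, θ₂=1.581, ω₂=6.695
apply F[31]=-15.000 → step 32: x=-1.533, v=-2.923, θ₁=2.231, ω₁=2.723, θ₂=1.721, ω₂=7.366
apply F[32]=-15.000 → step 33: x=-1.590, v=-2.802, θ₁=2.277, ω₁=1.897, θ₂=1.875, ω₂=8.046
apply F[33]=-15.000 → step 34: x=-1.645, v=-2.615, θ₁=2.308, ω₁=1.253, θ₂=2.043, ω₂=8.674
apply F[34]=-15.000 → step 35: x=-1.694, v=-2.352, θ₁=2.330, ω₁=1.091, θ₂=2.221, ω₂=9.107
apply F[35]=-15.000 → step 36: x=-1.738, v=-2.044, θ₁=2.356, ω₁=1.673, θ₂=2.405, ω₂=9.183
apply F[36]=-15.000 → step 37: x=-1.776, v=-1.751, θ₁=2.402, ω₁=2.956, θ₂=2.586, ω₂=8.870
|θ₂| = 2.221 > 2.058 first at step 35.

Answer: 35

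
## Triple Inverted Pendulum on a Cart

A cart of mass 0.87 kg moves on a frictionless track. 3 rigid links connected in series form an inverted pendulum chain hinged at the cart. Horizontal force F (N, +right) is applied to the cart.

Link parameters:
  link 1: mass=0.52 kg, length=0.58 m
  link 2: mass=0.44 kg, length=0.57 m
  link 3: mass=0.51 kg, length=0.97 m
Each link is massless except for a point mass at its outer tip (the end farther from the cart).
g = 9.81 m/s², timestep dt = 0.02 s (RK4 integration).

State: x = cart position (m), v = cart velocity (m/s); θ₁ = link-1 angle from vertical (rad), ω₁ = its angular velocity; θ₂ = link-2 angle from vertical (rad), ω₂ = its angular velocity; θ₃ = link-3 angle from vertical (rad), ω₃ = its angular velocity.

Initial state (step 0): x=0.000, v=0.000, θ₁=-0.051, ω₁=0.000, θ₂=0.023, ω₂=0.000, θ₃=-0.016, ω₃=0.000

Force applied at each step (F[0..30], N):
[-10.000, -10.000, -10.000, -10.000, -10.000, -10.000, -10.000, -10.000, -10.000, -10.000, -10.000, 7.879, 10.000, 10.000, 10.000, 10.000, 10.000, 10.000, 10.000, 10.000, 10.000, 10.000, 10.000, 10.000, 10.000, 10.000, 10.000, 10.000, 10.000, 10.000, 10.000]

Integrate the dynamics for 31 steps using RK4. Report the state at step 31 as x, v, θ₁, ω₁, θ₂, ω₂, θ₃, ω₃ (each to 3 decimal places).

Answer: x=-0.367, v=3.529, θ₁=2.709, ω₁=12.124, θ₂=0.346, ω₂=6.245, θ₃=-0.122, ω₃=-0.599

Derivation:
apply F[0]=-10.000 → step 1: x=-0.002, v=-0.213, θ₁=-0.048, ω₁=0.302, θ₂=0.024, ω₂=0.090, θ₃=-0.016, ω₃=-0.018
apply F[1]=-10.000 → step 2: x=-0.009, v=-0.428, θ₁=-0.039, ω₁=0.614, θ₂=0.027, ω₂=0.176, θ₃=-0.017, ω₃=-0.036
apply F[2]=-10.000 → step 3: x=-0.019, v=-0.647, θ₁=-0.023, ω₁=0.945, θ₂=0.031, ω₂=0.252, θ₃=-0.018, ω₃=-0.056
apply F[3]=-10.000 → step 4: x=-0.034, v=-0.873, θ₁=-0.001, ω₁=1.304, θ₂=0.037, ω₂=0.313, θ₃=-0.019, ω₃=-0.077
apply F[4]=-10.000 → step 5: x=-0.054, v=-1.107, θ₁=0.029, ω₁=1.697, θ₂=0.043, ω₂=0.355, θ₃=-0.021, ω₃=-0.099
apply F[5]=-10.000 → step 6: x=-0.079, v=-1.348, θ₁=0.067, ω₁=2.128, θ₂=0.051, ω₂=0.374, θ₃=-0.023, ω₃=-0.120
apply F[6]=-10.000 → step 7: x=-0.108, v=-1.593, θ₁=0.114, ω₁=2.592, θ₂=0.058, ω₂=0.372, θ₃=-0.026, ω₃=-0.138
apply F[7]=-10.000 → step 8: x=-0.142, v=-1.838, θ₁=0.171, ω₁=3.073, θ₂=0.065, ω₂=0.359, θ₃=-0.028, ω₃=-0.151
apply F[8]=-10.000 → step 9: x=-0.182, v=-2.073, θ₁=0.237, ω₁=3.544, θ₂=0.072, ω₂=0.353, θ₃=-0.031, ω₃=-0.154
apply F[9]=-10.000 → step 10: x=-0.225, v=-2.288, θ₁=0.313, ω₁=3.972, θ₂=0.080, ω₂=0.378, θ₃=-0.034, ω₃=-0.146
apply F[10]=-10.000 → step 11: x=-0.273, v=-2.475, θ₁=0.396, ω₁=4.332, θ₂=0.088, ω₂=0.458, θ₃=-0.037, ω₃=-0.128
apply F[11]=+7.879 → step 12: x=-0.321, v=-2.313, θ₁=0.481, ω₁=4.248, θ₂=0.097, ω₂=0.420, θ₃=-0.040, ω₃=-0.134
apply F[12]=+10.000 → step 13: x=-0.365, v=-2.121, θ₁=0.566, ω₁=4.182, θ₂=0.104, ω₂=0.340, θ₃=-0.043, ω₃=-0.147
apply F[13]=+10.000 → step 14: x=-0.406, v=-1.935, θ₁=0.649, ω₁=4.170, θ₂=0.110, ω₂=0.244, θ₃=-0.046, ω₃=-0.160
apply F[14]=+10.000 → step 15: x=-0.443, v=-1.750, θ₁=0.733, ω₁=4.199, θ₂=0.114, ω₂=0.141, θ₃=-0.049, ω₃=-0.172
apply F[15]=+10.000 → step 16: x=-0.476, v=-1.564, θ₁=0.817, ω₁=4.262, θ₂=0.116, ω₂=0.038, θ₃=-0.053, ω₃=-0.183
apply F[16]=+10.000 → step 17: x=-0.505, v=-1.373, θ₁=0.903, ω₁=4.352, θ₂=0.116, ω₂=-0.058, θ₃=-0.056, ω₃=-0.191
apply F[17]=+10.000 → step 18: x=-0.531, v=-1.177, θ₁=0.992, ω₁=4.466, θ₂=0.114, ω₂=-0.141, θ₃=-0.060, ω₃=-0.197
apply F[18]=+10.000 → step 19: x=-0.552, v=-0.972, θ₁=1.082, ω₁=4.602, θ₂=0.110, ω₂=-0.206, θ₃=-0.064, ω₃=-0.201
apply F[19]=+10.000 → step 20: x=-0.569, v=-0.757, θ₁=1.176, ω₁=4.763, θ₂=0.106, ω₂=-0.247, θ₃=-0.068, ω₃=-0.203
apply F[20]=+10.000 → step 21: x=-0.582, v=-0.531, θ₁=1.273, ω₁=4.950, θ₂=0.100, ω₂=-0.257, θ₃=-0.072, ω₃=-0.203
apply F[21]=+10.000 → step 22: x=-0.591, v=-0.291, θ₁=1.374, ω₁=5.170, θ₂=0.096, ω₂=-0.229, θ₃=-0.076, ω₃=-0.202
apply F[22]=+10.000 → step 23: x=-0.594, v=-0.034, θ₁=1.480, ω₁=5.429, θ₂=0.092, ω₂=-0.154, θ₃=-0.080, ω₃=-0.201
apply F[23]=+10.000 → step 24: x=-0.592, v=0.242, θ₁=1.592, ω₁=5.740, θ₂=0.090, ω₂=-0.018, θ₃=-0.084, ω₃=-0.200
apply F[24]=+10.000 → step 25: x=-0.584, v=0.545, θ₁=1.710, ω₁=6.117, θ₂=0.091, ω₂=0.195, θ₃=-0.088, ω₃=-0.199
apply F[25]=+10.000 → step 26: x=-0.570, v=0.879, θ₁=1.837, ω₁=6.584, θ₂=0.098, ω₂=0.510, θ₃=-0.092, ω₃=-0.202
apply F[26]=+10.000 → step 27: x=-0.548, v=1.258, θ₁=1.974, ω₁=7.175, θ₂=0.113, ω₂=0.966, θ₃=-0.097, ω₃=-0.210
apply F[27]=+10.000 → step 28: x=-0.519, v=1.694, θ₁=2.125, ω₁=7.941, θ₂=0.138, ω₂=1.624, θ₃=-0.101, ω₃=-0.231
apply F[28]=+10.000 → step 29: x=-0.480, v=2.208, θ₁=2.293, ω₁=8.958, θ₂=0.180, ω₂=2.586, θ₃=-0.106, ω₃=-0.276
apply F[29]=+10.000 → step 30: x=-0.430, v=2.821, θ₁=2.486, ω₁=10.327, θ₂=0.245, ω₂=4.032, θ₃=-0.112, ω₃=-0.376
apply F[30]=+10.000 → step 31: x=-0.367, v=3.529, θ₁=2.709, ω₁=12.124, θ₂=0.346, ω₂=6.245, θ₃=-0.122, ω₃=-0.599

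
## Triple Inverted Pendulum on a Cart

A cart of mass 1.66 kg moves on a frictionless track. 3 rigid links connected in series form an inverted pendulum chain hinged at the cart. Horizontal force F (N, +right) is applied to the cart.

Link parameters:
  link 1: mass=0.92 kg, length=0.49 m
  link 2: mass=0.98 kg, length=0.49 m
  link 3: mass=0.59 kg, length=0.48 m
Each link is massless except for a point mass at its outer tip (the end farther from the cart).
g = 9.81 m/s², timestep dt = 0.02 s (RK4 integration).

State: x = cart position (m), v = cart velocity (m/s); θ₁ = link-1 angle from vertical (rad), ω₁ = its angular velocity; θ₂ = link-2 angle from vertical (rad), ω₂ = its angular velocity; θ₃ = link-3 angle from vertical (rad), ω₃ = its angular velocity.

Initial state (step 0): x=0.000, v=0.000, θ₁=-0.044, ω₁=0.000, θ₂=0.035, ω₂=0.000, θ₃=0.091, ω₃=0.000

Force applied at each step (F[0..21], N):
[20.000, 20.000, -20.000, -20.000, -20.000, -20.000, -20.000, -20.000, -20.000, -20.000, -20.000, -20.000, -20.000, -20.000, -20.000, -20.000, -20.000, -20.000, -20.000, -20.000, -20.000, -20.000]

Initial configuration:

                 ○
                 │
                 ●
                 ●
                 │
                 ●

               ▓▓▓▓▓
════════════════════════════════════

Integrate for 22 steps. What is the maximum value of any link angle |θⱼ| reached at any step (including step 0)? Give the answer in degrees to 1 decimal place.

Answer: 45.5°

Derivation:
apply F[0]=+20.000 → step 1: x=0.003, v=0.253, θ₁=-0.050, ω₁=-0.586, θ₂=0.036, ω₂=0.069, θ₃=0.091, ω₃=0.034
apply F[1]=+20.000 → step 2: x=0.010, v=0.509, θ₁=-0.068, ω₁=-1.185, θ₂=0.038, ω₂=0.146, θ₃=0.092, ω₃=0.065
apply F[2]=-20.000 → step 3: x=0.018, v=0.291, θ₁=-0.088, ω₁=-0.854, θ₂=0.042, ω₂=0.261, θ₃=0.094, ω₃=0.100
apply F[3]=-20.000 → step 4: x=0.022, v=0.079, θ₁=-0.102, ω₁=-0.559, θ₂=0.048, ω₂=0.405, θ₃=0.096, ω₃=0.133
apply F[4]=-20.000 → step 5: x=0.021, v=-0.129, θ₁=-0.110, ω₁=-0.290, θ₂=0.058, ω₂=0.574, θ₃=0.099, ω₃=0.163
apply F[5]=-20.000 → step 6: x=0.017, v=-0.336, θ₁=-0.114, ω₁=-0.038, θ₂=0.072, ω₂=0.764, θ₃=0.103, ω₃=0.187
apply F[6]=-20.000 → step 7: x=0.008, v=-0.543, θ₁=-0.112, ω₁=0.206, θ₂=0.089, ω₂=0.971, θ₃=0.107, ω₃=0.204
apply F[7]=-20.000 → step 8: x=-0.005, v=-0.752, θ₁=-0.105, ω₁=0.452, θ₂=0.110, ω₂=1.192, θ₃=0.111, ω₃=0.210
apply F[8]=-20.000 → step 9: x=-0.022, v=-0.965, θ₁=-0.094, ω₁=0.709, θ₂=0.137, ω₂=1.422, θ₃=0.115, ω₃=0.204
apply F[9]=-20.000 → step 10: x=-0.044, v=-1.183, θ₁=-0.077, ω₁=0.986, θ₂=0.167, ω₂=1.658, θ₃=0.119, ω₃=0.185
apply F[10]=-20.000 → step 11: x=-0.070, v=-1.408, θ₁=-0.054, ω₁=1.292, θ₂=0.203, ω₂=1.891, θ₃=0.122, ω₃=0.154
apply F[11]=-20.000 → step 12: x=-0.100, v=-1.640, θ₁=-0.025, ω₁=1.638, θ₂=0.243, ω₂=2.111, θ₃=0.125, ω₃=0.114
apply F[12]=-20.000 → step 13: x=-0.135, v=-1.880, θ₁=0.012, ω₁=2.032, θ₂=0.287, ω₂=2.306, θ₃=0.127, ω₃=0.069
apply F[13]=-20.000 → step 14: x=-0.175, v=-2.125, θ₁=0.057, ω₁=2.482, θ₂=0.335, ω₂=2.459, θ₃=0.128, ω₃=0.029
apply F[14]=-20.000 → step 15: x=-0.220, v=-2.373, θ₁=0.111, ω₁=2.990, θ₂=0.385, ω₂=2.552, θ₃=0.128, ω₃=0.005
apply F[15]=-20.000 → step 16: x=-0.270, v=-2.616, θ₁=0.177, ω₁=3.548, θ₂=0.436, ω₂=2.570, θ₃=0.128, ω₃=0.015
apply F[16]=-20.000 → step 17: x=-0.325, v=-2.846, θ₁=0.254, ω₁=4.138, θ₂=0.487, ω₂=2.502, θ₃=0.129, ω₃=0.077
apply F[17]=-20.000 → step 18: x=-0.384, v=-3.047, θ₁=0.342, ω₁=4.726, θ₂=0.536, ω₂=2.355, θ₃=0.132, ω₃=0.207
apply F[18]=-20.000 → step 19: x=-0.446, v=-3.208, θ₁=0.442, ω₁=5.268, θ₂=0.581, ω₂=2.157, θ₃=0.138, ω₃=0.415
apply F[19]=-20.000 → step 20: x=-0.512, v=-3.316, θ₁=0.552, ω₁=5.723, θ₂=0.622, ω₂=1.956, θ₃=0.149, ω₃=0.698
apply F[20]=-20.000 → step 21: x=-0.579, v=-3.371, θ₁=0.670, ω₁=6.067, θ₂=0.660, ω₂=1.807, θ₃=0.166, ω₃=1.039
apply F[21]=-20.000 → step 22: x=-0.646, v=-3.377, θ₁=0.794, ω₁=6.300, θ₂=0.695, ω₂=1.751, θ₃=0.191, ω₃=1.415
Max |angle| over trajectory = 0.794 rad = 45.5°.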